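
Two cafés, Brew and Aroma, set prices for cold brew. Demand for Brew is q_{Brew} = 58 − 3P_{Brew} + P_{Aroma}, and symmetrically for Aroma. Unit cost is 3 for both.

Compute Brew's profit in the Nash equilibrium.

Brew's profit: π = (P_{Brew} − 3)(58 − 3P_{Brew} + P_{Aroma}).
∂π/∂P_{Brew} = 67 − 6P_{Brew} + P_{Aroma} = 0 ⇒ P_{Brew} = 67/6 + (1/6)P_{Aroma}.
By symmetry P_{Aroma} = P_{Brew}; substituting into the reaction function, (5/6)P_{Brew} = 67/6 and P_{Brew} = 13.4.
q_{Brew} = 58 − 3·13.4 + 13.4 = 31.2.
Profit = (13.4 − 3)·31.2 = 324.48.

324.48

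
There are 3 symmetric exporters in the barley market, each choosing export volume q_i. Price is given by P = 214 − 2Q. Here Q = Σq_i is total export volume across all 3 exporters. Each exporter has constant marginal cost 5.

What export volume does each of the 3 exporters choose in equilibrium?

26.125

A representative exporter's profit is π_i = q_i(214 − 2Q) − 5q_i, with Q = q_i + Σ_{j≠i} q_j.
First-order condition: 209 − 4q_i − 2Σ_{j≠i} q_j = 0.
With identical exporters, set every q_j = q: then 209 − 4q − 4q = 0, i.e. q = 209/8 = 26.125.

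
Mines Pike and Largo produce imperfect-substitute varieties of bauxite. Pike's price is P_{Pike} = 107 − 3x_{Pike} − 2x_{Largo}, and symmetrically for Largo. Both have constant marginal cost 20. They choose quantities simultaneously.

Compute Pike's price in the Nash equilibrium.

Mine Pike's profit: π = x_{Pike}(107 − 3x_{Pike} − 2x_{Largo}) − 20x_{Pike}.
∂π/∂x_{Pike} = 87 − 6x_{Pike} − 2x_{Largo} = 0 ⇒ x_{Pike} = 14.5 − (1/3)x_{Largo}.
By symmetry x_{Largo} = x_{Pike}; substituting into the reaction function, (4/3)x_{Pike} = 14.5 and x_{Pike} = 10.875.
P_{Pike} = 107 − 3·10.875 − 2·10.875 = 52.625.

52.625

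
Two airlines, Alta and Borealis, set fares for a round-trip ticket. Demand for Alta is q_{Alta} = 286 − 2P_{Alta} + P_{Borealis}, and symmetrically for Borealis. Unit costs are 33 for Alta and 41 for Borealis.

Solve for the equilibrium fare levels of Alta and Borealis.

Alta's profit: π = (P_{Alta} − 33)(286 − 2P_{Alta} + P_{Borealis}).
∂π/∂P_{Alta} = 352 − 4P_{Alta} + P_{Borealis} = 0 ⇒ P_{Alta} = 88 + 0.25P_{Borealis}.
Similarly P_{Borealis} = 92 + 0.25P_{Alta}.
Substituting the second reaction function into the first: P_{Alta} = 88 + 0.25(92 + 0.25P_{Alta}), which gives 0.9375P_{Alta} = 111 ⇒ P_{Alta} = 118.4.
Then P_{Borealis} = 92 + 0.25·118.4 = 121.6.

118.4, 121.6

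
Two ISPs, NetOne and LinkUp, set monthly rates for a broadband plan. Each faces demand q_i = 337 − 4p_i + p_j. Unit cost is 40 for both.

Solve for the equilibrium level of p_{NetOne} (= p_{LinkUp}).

71

NetOne's profit: π = (p_{NetOne} − 40)(337 − 4p_{NetOne} + p_{LinkUp}).
∂π/∂p_{NetOne} = 497 − 8p_{NetOne} + p_{LinkUp} = 0 ⇒ p_{NetOne} = 62.125 + 0.125p_{LinkUp}.
The game is symmetric, so in equilibrium p_{LinkUp} = p_{NetOne}: the reaction function gives 0.875p_{NetOne} = 62.125, hence p_{NetOne} = 71.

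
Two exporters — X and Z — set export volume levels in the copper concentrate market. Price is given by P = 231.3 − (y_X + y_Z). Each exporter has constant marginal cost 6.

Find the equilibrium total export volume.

Exporter X's profit: π = y_X(231.3 − (y_X + y_Z)) − 6y_X.
∂π/∂y_X = 225.3 − 2y_X − y_Z = 0, so y_X = 112.65 − 0.5y_Z.
The game is symmetric, so in equilibrium y_Z = y_X: the reaction function gives 1.5y_X = 112.65, hence y_X = 75.1.
Total export volume: 75.1 + 75.1 = 150.2.

150.2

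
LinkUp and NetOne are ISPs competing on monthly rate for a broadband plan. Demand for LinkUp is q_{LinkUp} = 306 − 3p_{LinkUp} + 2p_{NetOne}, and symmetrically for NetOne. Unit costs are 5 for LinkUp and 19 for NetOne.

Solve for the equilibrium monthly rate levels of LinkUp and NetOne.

LinkUp's profit: π = (p_{LinkUp} − 5)(306 − 3p_{LinkUp} + 2p_{NetOne}).
∂π/∂p_{LinkUp} = 321 − 6p_{LinkUp} + 2p_{NetOne} = 0 ⇒ p_{LinkUp} = 53.5 + (1/3)p_{NetOne}.
Similarly p_{NetOne} = 60.5 + (1/3)p_{LinkUp}.
Substituting the second reaction function into the first: p_{LinkUp} = 53.5 + (1/3)(60.5 + (1/3)p_{LinkUp}), which gives (8/9)p_{LinkUp} = 221/3 ⇒ p_{LinkUp} = 82.875.
Then p_{NetOne} = 60.5 + (1/3)·82.875 = 88.125.

82.875, 88.125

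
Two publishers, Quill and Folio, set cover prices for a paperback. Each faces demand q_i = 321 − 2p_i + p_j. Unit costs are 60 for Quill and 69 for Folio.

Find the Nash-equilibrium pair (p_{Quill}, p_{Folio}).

Quill's profit: π = (p_{Quill} − 60)(321 − 2p_{Quill} + p_{Folio}).
∂π/∂p_{Quill} = 441 − 4p_{Quill} + p_{Folio} = 0 ⇒ p_{Quill} = 110.25 + 0.25p_{Folio}.
Similarly p_{Folio} = 114.75 + 0.25p_{Quill}.
Solving the two reaction functions simultaneously: (1 − (0.25)(0.25))p_{Quill} = 110.25 + 0.25·114.75, so 0.9375p_{Quill} = 138.9375 and p_{Quill} = 148.2.
Then p_{Folio} = 114.75 + 0.25·148.2 = 151.8.

148.2, 151.8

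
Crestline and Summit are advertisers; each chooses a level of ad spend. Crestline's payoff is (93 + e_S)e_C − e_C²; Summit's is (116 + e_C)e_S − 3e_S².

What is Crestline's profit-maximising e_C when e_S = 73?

Expanding Crestline's payoff: 93e_C + e_Se_C − e_C².
∂π/∂e_C = 93 + e_S − 2e_C = 0, so e_C = 46.5 + 0.5e_S.
At e_S = 73: e_C = 46.5 + 0.5·73 = 83.

83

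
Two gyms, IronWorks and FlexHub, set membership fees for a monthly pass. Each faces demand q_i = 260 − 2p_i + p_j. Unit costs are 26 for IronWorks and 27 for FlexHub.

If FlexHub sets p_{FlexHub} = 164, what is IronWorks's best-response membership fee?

119

IronWorks's profit: π = (p_{IronWorks} − 26)(260 − 2p_{IronWorks} + p_{FlexHub}).
∂π/∂p_{IronWorks} = 312 − 4p_{IronWorks} + p_{FlexHub} = 0 ⇒ p_{IronWorks} = 78 + 0.25p_{FlexHub}.
At p_{FlexHub} = 164: p_{IronWorks} = 78 + 0.25·164 = 119.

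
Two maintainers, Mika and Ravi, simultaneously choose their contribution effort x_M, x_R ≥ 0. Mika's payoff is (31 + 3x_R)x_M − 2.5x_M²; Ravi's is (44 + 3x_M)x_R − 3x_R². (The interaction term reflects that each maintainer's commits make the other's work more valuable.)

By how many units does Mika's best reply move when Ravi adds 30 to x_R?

18

Expanding Mika's payoff: 31x_M + 3x_Rx_M − 2.5x_M².
∂π/∂x_M = 31 + 3x_R − 5x_M = 0, so x_M = 6.2 + 0.6x_R.
The reaction-function slope is 0.6, so a 30-unit rise in x_R moves x_M by 0.6 × 30 = 18. Mika's best response rises — the actions are strategic complements.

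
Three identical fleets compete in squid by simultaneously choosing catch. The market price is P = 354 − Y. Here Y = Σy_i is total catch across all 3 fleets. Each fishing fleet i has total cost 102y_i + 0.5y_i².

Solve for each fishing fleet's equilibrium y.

50.4

A representative fishing fleet's profit is π_i = y_i(354 − Y) − 102y_i − 0.5y_i², with Y = y_i + Σ_{j≠i} y_j.
First-order condition: 252 − 3y_i − Σ_{j≠i} y_j = 0.
With identical fishing fleets, set every y_j = y: then 252 − 3y − 2y = 0, i.e. y = 252/5 = 50.4.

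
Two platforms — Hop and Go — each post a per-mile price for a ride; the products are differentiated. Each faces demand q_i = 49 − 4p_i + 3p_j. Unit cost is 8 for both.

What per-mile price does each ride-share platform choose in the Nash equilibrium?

Hop's profit: π = (p_{Hop} − 8)(49 − 4p_{Hop} + 3p_{Go}).
∂π/∂p_{Hop} = 81 − 8p_{Hop} + 3p_{Go} = 0 ⇒ p_{Hop} = 10.125 + 0.375p_{Go}.
Setting p_{Hop} = p_{Go} in the reaction function: p_{Hop} = 10.125 + 0.375p_{Hop}, so p_{Hop} = 10.125 / 0.625 = 16.2.

16.2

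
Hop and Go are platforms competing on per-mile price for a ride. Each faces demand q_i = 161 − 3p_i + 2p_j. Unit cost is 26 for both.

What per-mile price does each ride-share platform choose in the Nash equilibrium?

Hop's profit: π = (p_{Hop} − 26)(161 − 3p_{Hop} + 2p_{Go}).
∂π/∂p_{Hop} = 239 − 6p_{Hop} + 2p_{Go} = 0 ⇒ p_{Hop} = 239/6 + (1/3)p_{Go}.
The game is symmetric, so in equilibrium p_{Go} = p_{Hop}: the reaction function gives (2/3)p_{Hop} = 239/6, hence p_{Hop} = 59.75.

59.75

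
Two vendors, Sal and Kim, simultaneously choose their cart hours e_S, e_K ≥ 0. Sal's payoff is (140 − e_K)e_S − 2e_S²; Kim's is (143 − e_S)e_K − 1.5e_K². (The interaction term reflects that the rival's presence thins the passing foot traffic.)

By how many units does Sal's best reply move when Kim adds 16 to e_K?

Expanding Sal's payoff: 140e_S − e_Ke_S − 2e_S².
∂π/∂e_S = 140 − e_K − 4e_S = 0, so e_S = 35 − 0.25e_K.
The reaction-function slope is −0.25, so a 16-unit rise in e_K moves e_S by −0.25 × 16 = −4. Sal's best response falls — the actions are strategic substitutes.

-4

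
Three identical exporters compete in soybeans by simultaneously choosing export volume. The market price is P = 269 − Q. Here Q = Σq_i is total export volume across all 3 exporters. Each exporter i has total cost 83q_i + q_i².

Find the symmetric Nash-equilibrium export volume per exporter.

31

A representative exporter's profit is π_i = q_i(269 − Q) − 83q_i − q_i², with Q = q_i + Σ_{j≠i} q_j.
First-order condition: 186 − 4q_i − Σ_{j≠i} q_j = 0.
With identical exporters, set every q_j = q: then 186 − 4q − 2q = 0, i.e. q = 186/6 = 31.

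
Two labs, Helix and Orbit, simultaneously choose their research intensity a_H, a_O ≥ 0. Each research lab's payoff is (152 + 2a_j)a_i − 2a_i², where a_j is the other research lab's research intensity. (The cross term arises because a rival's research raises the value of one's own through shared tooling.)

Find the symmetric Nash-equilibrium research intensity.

Helix's payoff is (152 + 2a_O)a_H − 2a_H².
∂π/∂a_H = 152 + 2a_O − 4a_H = 0, so a_H = 38 + 0.5a_O.
The game is symmetric, so in equilibrium a_O = a_H: the reaction function gives 0.5a_H = 38, hence a_H = 76.

76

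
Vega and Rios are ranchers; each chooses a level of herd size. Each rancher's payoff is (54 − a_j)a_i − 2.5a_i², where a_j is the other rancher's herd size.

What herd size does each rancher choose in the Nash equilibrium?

9

Vega's payoff is (54 − a_R)a_V − 2.5a_V².
∂π/∂a_V = 54 − a_R − 5a_V = 0, so a_V = 10.8 − 0.2a_R.
Setting a_V = a_R in the reaction function: a_V = 10.8 − 0.2a_V, so a_V = 10.8 / 1.2 = 9.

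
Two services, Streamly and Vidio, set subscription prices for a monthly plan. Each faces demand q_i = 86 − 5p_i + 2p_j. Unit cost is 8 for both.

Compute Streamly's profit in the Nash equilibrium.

300.3125

Streamly's profit: π = (p_{Streamly} − 8)(86 − 5p_{Streamly} + 2p_{Vidio}).
∂π/∂p_{Streamly} = 126 − 10p_{Streamly} + 2p_{Vidio} = 0 ⇒ p_{Streamly} = 12.6 + 0.2p_{Vidio}.
The game is symmetric, so in equilibrium p_{Vidio} = p_{Streamly}: the reaction function gives 0.8p_{Streamly} = 12.6, hence p_{Streamly} = 15.75.
q_{Streamly} = 86 − 5·15.75 + 2·15.75 = 38.75.
Profit = (15.75 − 8)·38.75 = 300.3125.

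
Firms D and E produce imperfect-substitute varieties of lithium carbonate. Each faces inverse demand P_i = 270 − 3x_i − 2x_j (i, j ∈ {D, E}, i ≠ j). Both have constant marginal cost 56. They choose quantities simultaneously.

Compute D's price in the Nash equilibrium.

136.25

Firm D's profit: π = x_D(270 − 3x_D − 2x_E) − 56x_D.
∂π/∂x_D = 214 − 6x_D − 2x_E = 0 ⇒ x_D = 107/3 − (1/3)x_E.
Setting x_D = x_E in the reaction function: x_D = 107/3 − (1/3)x_D, so x_D = (107/3) / (4/3) = 26.75.
P_D = 270 − 3·26.75 − 2·26.75 = 136.25.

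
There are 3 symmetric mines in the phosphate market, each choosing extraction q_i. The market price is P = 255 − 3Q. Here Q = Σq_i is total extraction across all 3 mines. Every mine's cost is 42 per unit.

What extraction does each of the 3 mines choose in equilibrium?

A representative mine's profit is π_i = q_i(255 − 3Q) − 42q_i, with Q = q_i + Σ_{j≠i} q_j.
First-order condition: 213 − 6q_i − 3Σ_{j≠i} q_j = 0.
With identical mines, set every q_j = q: then 213 − 6q − 6q = 0, i.e. q = 213/12 = 17.75.

17.75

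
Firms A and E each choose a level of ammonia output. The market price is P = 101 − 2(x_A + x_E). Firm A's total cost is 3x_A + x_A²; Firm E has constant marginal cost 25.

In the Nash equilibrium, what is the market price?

Firm A's profit: π = x_A(101 − 2(x_A + x_E)) − 3x_A − x_A².
∂π/∂x_A = 98 − 6x_A − 2x_E = 0, so x_A = 49/3 − (1/3)x_E.
For E: ∂π/∂x_E = 76 − 4x_E − 2x_A = 0 ⇒ x_E = 19 − 0.5x_A.
Substituting the second reaction function into the first: x_A = 49/3 − (1/3)(19 − 0.5x_A), which gives (5/6)x_A = 10 ⇒ x_A = 12.
Then x_E = 19 − 0.5·12 = 13.
Equilibrium price: P = 101 − 2·25 = 51.

51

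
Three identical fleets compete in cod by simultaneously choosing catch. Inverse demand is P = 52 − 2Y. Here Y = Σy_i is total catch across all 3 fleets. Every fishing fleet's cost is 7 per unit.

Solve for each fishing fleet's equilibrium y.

5.625

A representative fishing fleet's profit is π_i = y_i(52 − 2Y) − 7y_i, with Y = y_i + Σ_{j≠i} y_j.
First-order condition: 45 − 4y_i − 2Σ_{j≠i} y_j = 0.
In a symmetric equilibrium every fishing fleet chooses the same y, so Σ_{j≠i} y_j = 2y. The condition becomes 45 − 8y = 0, giving y = 45/8 = 5.625.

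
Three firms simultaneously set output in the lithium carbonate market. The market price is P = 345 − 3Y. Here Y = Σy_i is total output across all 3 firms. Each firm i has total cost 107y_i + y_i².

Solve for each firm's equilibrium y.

A representative firm's profit is π_i = y_i(345 − 3Y) − 107y_i − y_i², with Y = y_i + Σ_{j≠i} y_j.
First-order condition: 238 − 8y_i − 3Σ_{j≠i} y_j = 0.
In a symmetric equilibrium every firm chooses the same y, so Σ_{j≠i} y_j = 2y. The condition becomes 238 − 14y = 0, giving y = 238/14 = 17.

17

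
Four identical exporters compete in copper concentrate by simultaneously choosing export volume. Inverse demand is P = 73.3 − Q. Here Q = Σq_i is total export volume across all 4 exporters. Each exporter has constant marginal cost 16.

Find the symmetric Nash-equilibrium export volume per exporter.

11.46

A representative exporter's profit is π_i = q_i(73.3 − Q) − 16q_i, with Q = q_i + Σ_{j≠i} q_j.
First-order condition: 57.3 − 2q_i − Σ_{j≠i} q_j = 0.
In a symmetric equilibrium every exporter chooses the same q, so Σ_{j≠i} q_j = 3q. The condition becomes 57.3 − 5q = 0, giving q = 57.3/5 = 11.46.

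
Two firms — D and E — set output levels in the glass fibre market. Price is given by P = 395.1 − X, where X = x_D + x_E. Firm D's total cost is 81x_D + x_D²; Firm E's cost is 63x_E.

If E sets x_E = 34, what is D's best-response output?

Firm D's profit: π = x_D(395.1 − (x_D + x_E)) − 81x_D − x_D².
∂π/∂x_D = 314.1 − 4x_D − x_E = 0, so x_D = 78.525 − 0.25x_E.
At x_E = 34: x_D = 78.525 − 0.25·34 = 70.025.

70.025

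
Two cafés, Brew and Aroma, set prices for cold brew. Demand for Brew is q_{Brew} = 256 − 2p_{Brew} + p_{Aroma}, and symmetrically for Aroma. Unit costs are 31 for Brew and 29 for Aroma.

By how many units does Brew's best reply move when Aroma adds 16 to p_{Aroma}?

4

Brew's profit: π = (p_{Brew} − 31)(256 − 2p_{Brew} + p_{Aroma}).
∂π/∂p_{Brew} = 318 − 4p_{Brew} + p_{Aroma} = 0 ⇒ p_{Brew} = 79.5 + 0.25p_{Aroma}.
The reaction-function slope is 0.25, so a 16-unit rise in p_{Aroma} moves p_{Brew} by 0.25 × 16 = 4. Brew's best response rises — the actions are strategic complements.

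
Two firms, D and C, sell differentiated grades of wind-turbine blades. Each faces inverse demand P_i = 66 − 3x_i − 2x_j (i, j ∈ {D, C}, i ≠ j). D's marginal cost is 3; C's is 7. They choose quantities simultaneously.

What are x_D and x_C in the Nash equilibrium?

8.125, 7.125

Firm D's profit: π = x_D(66 − 3x_D − 2x_C) − 3x_D.
∂π/∂x_D = 63 − 6x_D − 2x_C = 0 ⇒ x_D = 10.5 − (1/3)x_C.
Similarly x_C = 59/6 − (1/3)x_D.
Solving the two reaction functions simultaneously: (1 − (−1/3)(−1/3))x_D = 10.5 − (1/3)·(59/6), so (8/9)x_D = 65/9 and x_D = 8.125.
Then x_C = 59/6 − (1/3)·8.125 = 7.125.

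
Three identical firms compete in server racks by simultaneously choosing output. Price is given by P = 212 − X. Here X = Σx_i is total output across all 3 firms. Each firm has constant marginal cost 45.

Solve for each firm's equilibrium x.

41.75

A representative firm's profit is π_i = x_i(212 − X) − 45x_i, with X = x_i + Σ_{j≠i} x_j.
First-order condition: 167 − 2x_i − Σ_{j≠i} x_j = 0.
In a symmetric equilibrium every firm chooses the same x, so Σ_{j≠i} x_j = 2x. The condition becomes 167 − 4x = 0, giving x = 167/4 = 41.75.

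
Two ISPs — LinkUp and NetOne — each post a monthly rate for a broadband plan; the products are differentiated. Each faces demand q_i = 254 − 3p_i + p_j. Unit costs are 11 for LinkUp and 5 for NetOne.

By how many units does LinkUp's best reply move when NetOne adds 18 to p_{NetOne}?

3

LinkUp's profit: π = (p_{LinkUp} − 11)(254 − 3p_{LinkUp} + p_{NetOne}).
∂π/∂p_{LinkUp} = 287 − 6p_{LinkUp} + p_{NetOne} = 0 ⇒ p_{LinkUp} = 287/6 + (1/6)p_{NetOne}.
The reaction-function slope is 1/6, so an 18-unit rise in p_{NetOne} moves p_{LinkUp} by 1/6 × 18 = 3. LinkUp's best response rises — the actions are strategic complements.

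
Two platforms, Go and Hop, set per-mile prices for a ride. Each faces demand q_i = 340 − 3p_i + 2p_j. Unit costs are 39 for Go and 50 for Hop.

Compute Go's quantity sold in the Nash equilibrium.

Go's profit: π = (p_{Go} − 39)(340 − 3p_{Go} + 2p_{Hop}).
∂π/∂p_{Go} = 457 − 6p_{Go} + 2p_{Hop} = 0 ⇒ p_{Go} = 457/6 + (1/3)p_{Hop}.
Similarly p_{Hop} = 245/3 + (1/3)p_{Go}.
Plugging p_{Hop} into Go's best response: p_{Go} = 457/6 + (1/3)(245/3 + (1/3)p_{Go}) ⇒ (8/9)p_{Go} = 1861/18, so p_{Go} = 116.3125.
Then p_{Hop} = 245/3 + (1/3)·116.3125 = 120.4375.
q_{Go} = 340 − 3·116.3125 + 2·120.4375 = 231.9375.

231.9375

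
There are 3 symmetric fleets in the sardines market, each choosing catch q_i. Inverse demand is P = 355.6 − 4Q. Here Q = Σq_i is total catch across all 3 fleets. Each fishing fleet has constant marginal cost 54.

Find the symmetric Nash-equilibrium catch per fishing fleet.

A representative fishing fleet's profit is π_i = q_i(355.6 − 4Q) − 54q_i, with Q = q_i + Σ_{j≠i} q_j.
First-order condition: 301.6 − 8q_i − 4Σ_{j≠i} q_j = 0.
Imposing symmetry (q_j = q for all j) turns Σ_{j≠i} q_j into 2q, so 301.6 = 16q and q = 18.85.

18.85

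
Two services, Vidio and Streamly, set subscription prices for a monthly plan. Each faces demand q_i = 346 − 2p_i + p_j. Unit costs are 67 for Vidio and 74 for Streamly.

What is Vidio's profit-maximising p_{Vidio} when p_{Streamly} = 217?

Vidio's profit: π = (p_{Vidio} − 67)(346 − 2p_{Vidio} + p_{Streamly}).
∂π/∂p_{Vidio} = 480 − 4p_{Vidio} + p_{Streamly} = 0 ⇒ p_{Vidio} = 120 + 0.25p_{Streamly}.
At p_{Streamly} = 217: p_{Vidio} = 120 + 0.25·217 = 174.25.

174.25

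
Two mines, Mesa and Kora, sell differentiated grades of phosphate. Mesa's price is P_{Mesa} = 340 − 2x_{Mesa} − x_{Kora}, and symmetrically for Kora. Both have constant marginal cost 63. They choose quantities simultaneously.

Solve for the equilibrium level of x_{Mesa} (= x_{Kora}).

Mine Mesa's profit: π = x_{Mesa}(340 − 2x_{Mesa} − x_{Kora}) − 63x_{Mesa}.
∂π/∂x_{Mesa} = 277 − 4x_{Mesa} − x_{Kora} = 0 ⇒ x_{Mesa} = 69.25 − 0.25x_{Kora}.
By symmetry x_{Kora} = x_{Mesa}; substituting into the reaction function, 1.25x_{Mesa} = 69.25 and x_{Mesa} = 55.4.

55.4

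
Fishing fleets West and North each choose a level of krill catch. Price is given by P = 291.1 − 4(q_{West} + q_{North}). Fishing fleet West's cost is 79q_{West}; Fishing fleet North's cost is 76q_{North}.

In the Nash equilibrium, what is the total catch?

35.6

Fishing fleet West's profit: π = q_{West}(291.1 − 4(q_{West} + q_{North})) − 79q_{West}.
∂π/∂q_{West} = 212.1 − 8q_{West} − 4q_{North} = 0, so q_{West} = 26.5125 − 0.5q_{North}.
By the same steps for North: q_{North} = 26.8875 − 0.5q_{West}.
Substituting the second reaction function into the first: q_{West} = 26.5125 − 0.5(26.8875 − 0.5q_{West}), which gives 0.75q_{West} = 2091/160 ⇒ q_{West} = 17.425.
Then q_{North} = 26.8875 − 0.5·17.425 = 18.175.
Total catch: 17.425 + 18.175 = 35.6.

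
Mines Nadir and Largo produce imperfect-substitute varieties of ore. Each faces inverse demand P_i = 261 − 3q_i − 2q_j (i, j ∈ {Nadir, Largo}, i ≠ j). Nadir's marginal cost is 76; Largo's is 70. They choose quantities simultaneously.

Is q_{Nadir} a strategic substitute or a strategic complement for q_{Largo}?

strategic substitutes

Mine Nadir's profit: π = q_{Nadir}(261 − 3q_{Nadir} − 2q_{Largo}) − 76q_{Nadir}.
∂π/∂q_{Nadir} = 185 − 6q_{Nadir} − 2q_{Largo} = 0 ⇒ q_{Nadir} = 185/6 − (1/3)q_{Largo}.
The best-response slope dq_{Nadir}/dq_{Largo} = −1/3 < 0: the reaction function is downward-sloping, so the choices are strategic substitutes.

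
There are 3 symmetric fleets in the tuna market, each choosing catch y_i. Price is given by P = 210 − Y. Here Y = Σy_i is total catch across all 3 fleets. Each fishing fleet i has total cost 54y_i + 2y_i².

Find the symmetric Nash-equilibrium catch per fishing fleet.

A representative fishing fleet's profit is π_i = y_i(210 − Y) − 54y_i − 2y_i², with Y = y_i + Σ_{j≠i} y_j.
First-order condition: 156 − 6y_i − Σ_{j≠i} y_j = 0.
With identical fishing fleets, set every y_j = y: then 156 − 6y − 2y = 0, i.e. y = 156/8 = 19.5.

19.5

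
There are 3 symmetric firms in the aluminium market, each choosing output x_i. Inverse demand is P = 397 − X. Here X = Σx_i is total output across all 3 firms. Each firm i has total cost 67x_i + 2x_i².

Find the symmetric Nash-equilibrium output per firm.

41.25

A representative firm's profit is π_i = x_i(397 − X) − 67x_i − 2x_i², with X = x_i + Σ_{j≠i} x_j.
First-order condition: 330 − 6x_i − Σ_{j≠i} x_j = 0.
In a symmetric equilibrium every firm chooses the same x, so Σ_{j≠i} x_j = 2x. The condition becomes 330 − 8x = 0, giving x = 330/8 = 41.25.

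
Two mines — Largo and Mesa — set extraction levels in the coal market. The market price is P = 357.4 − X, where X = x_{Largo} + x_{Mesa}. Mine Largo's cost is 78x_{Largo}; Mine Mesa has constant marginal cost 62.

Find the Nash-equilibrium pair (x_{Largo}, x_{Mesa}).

Mine Largo's profit: π = x_{Largo}(357.4 − (x_{Largo} + x_{Mesa})) − 78x_{Largo}.
∂π/∂x_{Largo} = 279.4 − 2x_{Largo} − x_{Mesa} = 0, so x_{Largo} = 139.7 − 0.5x_{Mesa}.
By the same steps for Mesa: x_{Mesa} = 147.7 − 0.5x_{Largo}.
Plugging x_{Mesa} into Largo's best response: x_{Largo} = 139.7 − 0.5(147.7 − 0.5x_{Largo}) ⇒ 0.75x_{Largo} = 65.85, so x_{Largo} = 87.8.
Then x_{Mesa} = 147.7 − 0.5·87.8 = 103.8.

87.8, 103.8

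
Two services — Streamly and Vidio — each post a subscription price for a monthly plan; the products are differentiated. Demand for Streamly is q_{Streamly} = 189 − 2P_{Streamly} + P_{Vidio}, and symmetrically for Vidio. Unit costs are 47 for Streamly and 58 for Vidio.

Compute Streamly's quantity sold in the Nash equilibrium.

97.6

Streamly's profit: π = (P_{Streamly} − 47)(189 − 2P_{Streamly} + P_{Vidio}).
∂π/∂P_{Streamly} = 283 − 4P_{Streamly} + P_{Vidio} = 0 ⇒ P_{Streamly} = 70.75 + 0.25P_{Vidio}.
Similarly P_{Vidio} = 76.25 + 0.25P_{Streamly}.
Substituting the second reaction function into the first: P_{Streamly} = 70.75 + 0.25(76.25 + 0.25P_{Streamly}), which gives 0.9375P_{Streamly} = 89.8125 ⇒ P_{Streamly} = 95.8.
Then P_{Vidio} = 76.25 + 0.25·95.8 = 100.2.
q_{Streamly} = 189 − 2·95.8 + 100.2 = 97.6.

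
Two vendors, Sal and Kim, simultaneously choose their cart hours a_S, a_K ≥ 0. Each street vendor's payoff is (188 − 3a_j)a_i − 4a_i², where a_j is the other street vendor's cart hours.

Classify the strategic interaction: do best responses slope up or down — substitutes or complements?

strategic substitutes

Sal's payoff is (188 − 3a_K)a_S − 4a_S².
∂π/∂a_S = 188 − 3a_K − 8a_S = 0, so a_S = 23.5 − 0.375a_K.
The best-response slope da_S/da_K = −0.375 < 0: the reaction function is downward-sloping, so the choices are strategic substitutes.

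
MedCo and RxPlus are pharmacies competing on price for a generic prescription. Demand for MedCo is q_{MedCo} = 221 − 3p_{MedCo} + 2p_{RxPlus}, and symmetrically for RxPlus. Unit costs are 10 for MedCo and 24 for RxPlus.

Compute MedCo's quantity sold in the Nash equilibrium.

166.125

MedCo's profit: π = (p_{MedCo} − 10)(221 − 3p_{MedCo} + 2p_{RxPlus}).
∂π/∂p_{MedCo} = 251 − 6p_{MedCo} + 2p_{RxPlus} = 0 ⇒ p_{MedCo} = 251/6 + (1/3)p_{RxPlus}.
Similarly p_{RxPlus} = 293/6 + (1/3)p_{MedCo}.
Substituting the second reaction function into the first: p_{MedCo} = 251/6 + (1/3)(293/6 + (1/3)p_{MedCo}), which gives (8/9)p_{MedCo} = 523/9 ⇒ p_{MedCo} = 65.375.
Then p_{RxPlus} = 293/6 + (1/3)·65.375 = 70.625.
q_{MedCo} = 221 − 3·65.375 + 2·70.625 = 166.125.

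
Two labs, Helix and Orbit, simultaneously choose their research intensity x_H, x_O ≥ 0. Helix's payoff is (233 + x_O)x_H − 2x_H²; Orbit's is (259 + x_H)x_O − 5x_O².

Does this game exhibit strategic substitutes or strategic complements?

strategic complements

Expanding Helix's payoff: 233x_H + x_Ox_H − 2x_H².
∂π/∂x_H = 233 + x_O − 4x_H = 0, so x_H = 58.25 + 0.25x_O.
The best-response slope dx_H/dx_O = 0.25 > 0: the reaction function is upward-sloping, so the choices are strategic complements.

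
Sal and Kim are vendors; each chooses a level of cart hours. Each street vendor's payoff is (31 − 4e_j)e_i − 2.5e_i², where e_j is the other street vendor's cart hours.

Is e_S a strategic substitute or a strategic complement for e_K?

strategic substitutes

Sal's payoff is (31 − 4e_K)e_S − 2.5e_S².
∂π/∂e_S = 31 − 4e_K − 5e_S = 0, so e_S = 6.2 − 0.8e_K.
The best-response slope de_S/de_K = −0.8 < 0: the reaction function is downward-sloping, so the choices are strategic substitutes.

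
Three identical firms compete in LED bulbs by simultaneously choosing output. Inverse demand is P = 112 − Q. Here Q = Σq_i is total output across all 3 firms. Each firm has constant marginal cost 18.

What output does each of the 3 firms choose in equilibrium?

23.5

A representative firm's profit is π_i = q_i(112 − Q) − 18q_i, with Q = q_i + Σ_{j≠i} q_j.
First-order condition: 94 − 2q_i − Σ_{j≠i} q_j = 0.
Imposing symmetry (q_j = q for all j) turns Σ_{j≠i} q_j into 2q, so 94 = 4q and q = 23.5.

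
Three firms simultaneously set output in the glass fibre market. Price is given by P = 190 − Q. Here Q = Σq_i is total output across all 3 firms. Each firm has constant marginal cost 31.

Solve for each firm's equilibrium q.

A representative firm's profit is π_i = q_i(190 − Q) − 31q_i, with Q = q_i + Σ_{j≠i} q_j.
First-order condition: 159 − 2q_i − Σ_{j≠i} q_j = 0.
With identical firms, set every q_j = q: then 159 − 2q − 2q = 0, i.e. q = 159/4 = 39.75.

39.75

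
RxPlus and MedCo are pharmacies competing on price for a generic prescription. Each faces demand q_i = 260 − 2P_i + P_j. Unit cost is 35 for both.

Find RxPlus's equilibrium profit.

11250

RxPlus's profit: π = (P_{RxPlus} − 35)(260 − 2P_{RxPlus} + P_{MedCo}).
∂π/∂P_{RxPlus} = 330 − 4P_{RxPlus} + P_{MedCo} = 0 ⇒ P_{RxPlus} = 82.5 + 0.25P_{MedCo}.
By symmetry P_{MedCo} = P_{RxPlus}; substituting into the reaction function, 0.75P_{RxPlus} = 82.5 and P_{RxPlus} = 110.
q_{RxPlus} = 260 − 2·110 + 110 = 150.
Profit = (110 − 35)·150 = 11250.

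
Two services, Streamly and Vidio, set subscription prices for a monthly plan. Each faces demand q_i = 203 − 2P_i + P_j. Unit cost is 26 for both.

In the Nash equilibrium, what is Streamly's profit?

6962

Streamly's profit: π = (P_{Streamly} − 26)(203 − 2P_{Streamly} + P_{Vidio}).
∂π/∂P_{Streamly} = 255 − 4P_{Streamly} + P_{Vidio} = 0 ⇒ P_{Streamly} = 63.75 + 0.25P_{Vidio}.
The game is symmetric, so in equilibrium P_{Vidio} = P_{Streamly}: the reaction function gives 0.75P_{Streamly} = 63.75, hence P_{Streamly} = 85.
q_{Streamly} = 203 − 2·85 + 85 = 118.
Profit = (85 − 26)·118 = 6962.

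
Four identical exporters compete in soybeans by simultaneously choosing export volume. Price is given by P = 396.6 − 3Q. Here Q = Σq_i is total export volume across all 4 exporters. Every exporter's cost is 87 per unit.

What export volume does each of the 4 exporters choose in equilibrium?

A representative exporter's profit is π_i = q_i(396.6 − 3Q) − 87q_i, with Q = q_i + Σ_{j≠i} q_j.
First-order condition: 309.6 − 6q_i − 3Σ_{j≠i} q_j = 0.
Imposing symmetry (q_j = q for all j) turns Σ_{j≠i} q_j into 3q, so 309.6 = 15q and q = 20.64.

20.64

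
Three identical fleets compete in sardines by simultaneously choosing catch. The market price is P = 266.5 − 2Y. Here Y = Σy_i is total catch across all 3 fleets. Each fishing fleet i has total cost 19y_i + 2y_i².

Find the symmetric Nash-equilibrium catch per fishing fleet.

20.625

A representative fishing fleet's profit is π_i = y_i(266.5 − 2Y) − 19y_i − 2y_i², with Y = y_i + Σ_{j≠i} y_j.
First-order condition: 247.5 − 8y_i − 2Σ_{j≠i} y_j = 0.
Imposing symmetry (y_j = y for all j) turns Σ_{j≠i} y_j into 2y, so 247.5 = 12y and y = 20.625.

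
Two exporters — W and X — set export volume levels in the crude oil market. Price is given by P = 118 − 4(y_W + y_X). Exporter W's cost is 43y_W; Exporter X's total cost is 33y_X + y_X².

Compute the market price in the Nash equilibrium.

68.625

Exporter W's profit: π = y_W(118 − 4(y_W + y_X)) − 43y_W.
∂π/∂y_W = 75 − 8y_W − 4y_X = 0, so y_W = 9.375 − 0.5y_X.
For X: ∂π/∂y_X = 85 − 10y_X − 4y_W = 0 ⇒ y_X = 8.5 − 0.4y_W.
Plugging y_X into W's best response: y_W = 9.375 − 0.5(8.5 − 0.4y_W) ⇒ 0.8y_W = 5.125, so y_W = 205/32.
Then y_X = 8.5 − 0.4·(205/32) = 5.9375.
Equilibrium price: P = 118 − 4·(395/32) = 68.625.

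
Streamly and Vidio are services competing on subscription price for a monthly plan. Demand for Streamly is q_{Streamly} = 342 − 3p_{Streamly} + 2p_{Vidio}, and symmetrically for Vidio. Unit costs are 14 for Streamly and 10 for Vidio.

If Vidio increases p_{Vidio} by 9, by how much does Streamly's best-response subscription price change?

Streamly's profit: π = (p_{Streamly} − 14)(342 − 3p_{Streamly} + 2p_{Vidio}).
∂π/∂p_{Streamly} = 384 − 6p_{Streamly} + 2p_{Vidio} = 0 ⇒ p_{Streamly} = 64 + (1/3)p_{Vidio}.
The reaction-function slope is 1/3, so a 9-unit rise in p_{Vidio} moves p_{Streamly} by 1/3 × 9 = 3. Streamly's best response rises — the actions are strategic complements.

3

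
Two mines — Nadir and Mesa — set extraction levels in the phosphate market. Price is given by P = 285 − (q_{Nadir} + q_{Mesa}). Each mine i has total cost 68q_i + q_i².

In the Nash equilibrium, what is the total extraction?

Mine Nadir's profit: π = q_{Nadir}(285 − (q_{Nadir} + q_{Mesa})) − 68q_{Nadir} − q_{Nadir}².
∂π/∂q_{Nadir} = 217 − 4q_{Nadir} − q_{Mesa} = 0, so q_{Nadir} = 54.25 − 0.25q_{Mesa}.
The game is symmetric, so in equilibrium q_{Mesa} = q_{Nadir}: the reaction function gives 1.25q_{Nadir} = 54.25, hence q_{Nadir} = 43.4.
Total extraction: 43.4 + 43.4 = 86.8.

86.8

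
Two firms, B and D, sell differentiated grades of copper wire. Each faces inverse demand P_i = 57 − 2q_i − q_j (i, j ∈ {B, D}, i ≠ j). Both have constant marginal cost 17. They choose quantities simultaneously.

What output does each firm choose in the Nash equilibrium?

8

Firm B's profit: π = q_B(57 − 2q_B − q_D) − 17q_B.
∂π/∂q_B = 40 − 4q_B − q_D = 0 ⇒ q_B = 10 − 0.25q_D.
Setting q_B = q_D in the reaction function: q_B = 10 − 0.25q_B, so q_B = 10 / 1.25 = 8.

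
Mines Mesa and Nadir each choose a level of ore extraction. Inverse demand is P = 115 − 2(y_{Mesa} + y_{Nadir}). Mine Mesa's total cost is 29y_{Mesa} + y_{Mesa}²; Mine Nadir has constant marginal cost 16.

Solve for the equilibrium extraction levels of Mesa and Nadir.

7.3, 21.1

Mine Mesa's profit: π = y_{Mesa}(115 − 2(y_{Mesa} + y_{Nadir})) − 29y_{Mesa} − y_{Mesa}².
∂π/∂y_{Mesa} = 86 − 6y_{Mesa} − 2y_{Nadir} = 0, so y_{Mesa} = 43/3 − (1/3)y_{Nadir}.
For Nadir: ∂π/∂y_{Nadir} = 99 − 4y_{Nadir} − 2y_{Mesa} = 0 ⇒ y_{Nadir} = 24.75 − 0.5y_{Mesa}.
Substituting the second reaction function into the first: y_{Mesa} = 43/3 − (1/3)(24.75 − 0.5y_{Mesa}), which gives (5/6)y_{Mesa} = 73/12 ⇒ y_{Mesa} = 7.3.
Then y_{Nadir} = 24.75 − 0.5·7.3 = 21.1.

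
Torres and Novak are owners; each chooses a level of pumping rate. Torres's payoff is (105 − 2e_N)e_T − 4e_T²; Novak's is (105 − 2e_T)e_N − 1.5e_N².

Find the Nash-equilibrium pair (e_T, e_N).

5.25, 31.5

Expanding Torres's payoff: 105e_T − 2e_Ne_T − 4e_T².
∂π/∂e_T = 105 − 2e_N − 8e_T = 0, so e_T = 13.125 − 0.25e_N.
Likewise for Novak: e_N = 35 − (2/3)e_T.
Solving the two reaction functions simultaneously: (1 − (−0.25)(−2/3))e_T = 13.125 − 0.25·35, so (5/6)e_T = 4.375 and e_T = 5.25.
Then e_N = 35 − (2/3)·5.25 = 31.5.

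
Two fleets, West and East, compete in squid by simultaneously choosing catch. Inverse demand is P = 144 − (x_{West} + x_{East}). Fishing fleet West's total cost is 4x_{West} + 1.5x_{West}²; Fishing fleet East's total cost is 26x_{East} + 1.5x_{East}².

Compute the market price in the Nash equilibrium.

101

Fishing fleet West's profit: π = x_{West}(144 − (x_{West} + x_{East})) − 4x_{West} − 1.5x_{West}².
∂π/∂x_{West} = 140 − 5x_{West} − x_{East} = 0, so x_{West} = 28 − 0.2x_{East}.
By the same steps for East: x_{East} = 23.6 − 0.2x_{West}.
Substituting the second reaction function into the first: x_{West} = 28 − 0.2(23.6 − 0.2x_{West}), which gives 0.96x_{West} = 23.28 ⇒ x_{West} = 24.25.
Then x_{East} = 23.6 − 0.2·24.25 = 18.75.
Equilibrium price: P = 144 − 43 = 101.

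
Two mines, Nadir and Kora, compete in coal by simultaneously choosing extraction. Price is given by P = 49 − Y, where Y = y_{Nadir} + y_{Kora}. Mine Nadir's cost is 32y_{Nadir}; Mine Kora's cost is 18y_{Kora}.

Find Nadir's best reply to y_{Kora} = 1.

8

Mine Nadir's profit: π = y_{Nadir}(49 − (y_{Nadir} + y_{Kora})) − 32y_{Nadir}.
∂π/∂y_{Nadir} = 17 − 2y_{Nadir} − y_{Kora} = 0, so y_{Nadir} = 8.5 − 0.5y_{Kora}.
At y_{Kora} = 1: y_{Nadir} = 8.5 − 0.5·1 = 8.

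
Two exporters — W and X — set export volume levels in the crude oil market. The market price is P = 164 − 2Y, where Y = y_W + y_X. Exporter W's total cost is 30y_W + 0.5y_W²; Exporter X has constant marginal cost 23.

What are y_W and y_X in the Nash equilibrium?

Exporter W's profit: π = y_W(164 − 2(y_W + y_X)) − 30y_W − 0.5y_W².
∂π/∂y_W = 134 − 5y_W − 2y_X = 0, so y_W = 26.8 − 0.4y_X.
For X: ∂π/∂y_X = 141 − 4y_X − 2y_W = 0 ⇒ y_X = 35.25 − 0.5y_W.
Plugging y_X into W's best response: y_W = 26.8 − 0.4(35.25 − 0.5y_W) ⇒ 0.8y_W = 12.7, so y_W = 15.875.
Then y_X = 35.25 − 0.5·15.875 = 27.3125.

15.875, 27.3125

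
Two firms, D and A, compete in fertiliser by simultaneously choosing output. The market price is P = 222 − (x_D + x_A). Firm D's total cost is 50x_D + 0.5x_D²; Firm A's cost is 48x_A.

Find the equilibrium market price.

Firm D's profit: π = x_D(222 − (x_D + x_A)) − 50x_D − 0.5x_D².
∂π/∂x_D = 172 − 3x_D − x_A = 0, so x_D = 172/3 − (1/3)x_A.
For A: ∂π/∂x_A = 174 − 2x_A − x_D = 0 ⇒ x_A = 87 − 0.5x_D.
Solving the two reaction functions simultaneously: (1 − (−1/3)(−0.5))x_D = 172/3 − (1/3)·87, so (5/6)x_D = 85/3 and x_D = 34.
Then x_A = 87 − 0.5·34 = 70.
Equilibrium price: P = 222 − 104 = 118.

118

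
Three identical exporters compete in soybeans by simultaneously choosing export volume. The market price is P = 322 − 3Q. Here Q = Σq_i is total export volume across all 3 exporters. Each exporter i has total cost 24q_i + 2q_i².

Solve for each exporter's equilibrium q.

18.625

A representative exporter's profit is π_i = q_i(322 − 3Q) − 24q_i − 2q_i², with Q = q_i + Σ_{j≠i} q_j.
First-order condition: 298 − 10q_i − 3Σ_{j≠i} q_j = 0.
With identical exporters, set every q_j = q: then 298 − 10q − 6q = 0, i.e. q = 298/16 = 18.625.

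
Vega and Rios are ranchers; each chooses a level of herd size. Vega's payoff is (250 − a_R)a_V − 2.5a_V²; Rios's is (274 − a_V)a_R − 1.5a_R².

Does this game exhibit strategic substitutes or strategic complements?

Expanding Vega's payoff: 250a_V − a_Ra_V − 2.5a_V².
∂π/∂a_V = 250 − a_R − 5a_V = 0, so a_V = 50 − 0.2a_R.
The best-response slope da_V/da_R = −0.2 < 0: the reaction function is downward-sloping, so the choices are strategic substitutes.

strategic substitutes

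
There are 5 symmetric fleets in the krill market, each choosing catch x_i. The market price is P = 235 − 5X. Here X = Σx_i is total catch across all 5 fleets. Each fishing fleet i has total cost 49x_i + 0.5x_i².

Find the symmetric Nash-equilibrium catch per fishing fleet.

6

A representative fishing fleet's profit is π_i = x_i(235 − 5X) − 49x_i − 0.5x_i², with X = x_i + Σ_{j≠i} x_j.
First-order condition: 186 − 11x_i − 5Σ_{j≠i} x_j = 0.
Imposing symmetry (x_j = x for all j) turns Σ_{j≠i} x_j into 4x, so 186 = 31x and x = 6.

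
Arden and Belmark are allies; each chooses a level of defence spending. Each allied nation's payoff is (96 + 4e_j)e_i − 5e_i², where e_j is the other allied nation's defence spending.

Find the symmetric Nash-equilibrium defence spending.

16

Arden's payoff is (96 + 4e_B)e_A − 5e_A².
∂π/∂e_A = 96 + 4e_B − 10e_A = 0, so e_A = 9.6 + 0.4e_B.
By symmetry e_B = e_A; substituting into the reaction function, 0.6e_A = 9.6 and e_A = 16.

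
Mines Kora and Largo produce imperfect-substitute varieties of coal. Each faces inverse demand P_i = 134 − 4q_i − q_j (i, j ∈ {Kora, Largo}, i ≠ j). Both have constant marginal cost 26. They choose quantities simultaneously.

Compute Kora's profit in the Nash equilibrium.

576

Mine Kora's profit: π = q_{Kora}(134 − 4q_{Kora} − q_{Largo}) − 26q_{Kora}.
∂π/∂q_{Kora} = 108 − 8q_{Kora} − q_{Largo} = 0 ⇒ q_{Kora} = 13.5 − 0.125q_{Largo}.
By symmetry q_{Largo} = q_{Kora}; substituting into the reaction function, 1.125q_{Kora} = 13.5 and q_{Kora} = 12.
P_{Kora} = 134 − 4·12 − 12 = 74.
Profit = (74 − 26)·12 = 576.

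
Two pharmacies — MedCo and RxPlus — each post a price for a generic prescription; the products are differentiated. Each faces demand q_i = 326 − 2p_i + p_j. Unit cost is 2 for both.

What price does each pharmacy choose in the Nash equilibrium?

MedCo's profit: π = (p_{MedCo} − 2)(326 − 2p_{MedCo} + p_{RxPlus}).
∂π/∂p_{MedCo} = 330 − 4p_{MedCo} + p_{RxPlus} = 0 ⇒ p_{MedCo} = 82.5 + 0.25p_{RxPlus}.
By symmetry p_{RxPlus} = p_{MedCo}; substituting into the reaction function, 0.75p_{MedCo} = 82.5 and p_{MedCo} = 110.

110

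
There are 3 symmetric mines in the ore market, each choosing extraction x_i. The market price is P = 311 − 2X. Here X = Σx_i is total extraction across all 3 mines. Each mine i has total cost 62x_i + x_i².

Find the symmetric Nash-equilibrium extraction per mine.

24.9

A representative mine's profit is π_i = x_i(311 − 2X) − 62x_i − x_i², with X = x_i + Σ_{j≠i} x_j.
First-order condition: 249 − 6x_i − 2Σ_{j≠i} x_j = 0.
With identical mines, set every x_j = x: then 249 − 6x − 4x = 0, i.e. x = 249/10 = 24.9.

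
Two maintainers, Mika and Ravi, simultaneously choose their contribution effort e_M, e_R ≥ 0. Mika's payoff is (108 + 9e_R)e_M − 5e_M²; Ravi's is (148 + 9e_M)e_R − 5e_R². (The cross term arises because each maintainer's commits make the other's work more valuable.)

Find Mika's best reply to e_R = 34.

Expanding Mika's payoff: 108e_M + 9e_Re_M − 5e_M².
∂π/∂e_M = 108 + 9e_R − 10e_M = 0, so e_M = 10.8 + 0.9e_R.
At e_R = 34: e_M = 10.8 + 0.9·34 = 41.4.

41.4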